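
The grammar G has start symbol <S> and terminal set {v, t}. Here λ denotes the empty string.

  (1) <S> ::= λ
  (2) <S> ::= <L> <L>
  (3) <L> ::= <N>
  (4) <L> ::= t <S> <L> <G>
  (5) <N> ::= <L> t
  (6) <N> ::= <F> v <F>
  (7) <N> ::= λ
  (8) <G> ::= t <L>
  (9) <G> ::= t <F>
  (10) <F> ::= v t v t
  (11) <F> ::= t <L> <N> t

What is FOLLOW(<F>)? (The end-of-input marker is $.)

FIRST(<G>): from <G>::=t <L> we get {t}; from <G>::=t <F> we get {t}. So FIRST(<G>) = {t}.
FIRST(<F>): from <F>::=v t v t we get {v}; from <F>::=t <L> <N> t we get {t}. So FIRST(<F>) = {t, v}.
FIRST(<S>): from <S>::=λ we get {λ}; from <S>::=<L> <L> we get {λ, t, v}. So FIRST(<S>) = {λ, t, v}.
FIRST(<L>): from <L>::=<N> we get {λ, t, v}; from <L>::=t <S> <L> <G> we get {t}. So FIRST(<L>) = {λ, t, v}.
FIRST(<N>): from <N>::=<L> t we get {t, v}; from <N>::=<F> v <F> we get {t, v}; from <N>::=λ we get {λ}. So FIRST(<N>) = {λ, t, v}.
FOLLOW(<S>) includes $ since <S> is the start symbol.
FOLLOW(<S>): in <L>::=t <S> <L> <G>, <S> is followed by <L> <G> with FIRST {t, v}. Thus FOLLOW(<S>) = {$, t, v}.
FOLLOW(<L>): in <S>::=<L> <L> (occurrence 1), <L> is followed by <L> with FIRST {λ, t, v}; in <S>::=<L> <L> (occurrence 1), the suffix after <L> is nullable, so FOLLOW(<L>) ⊇ FOLLOW(<S>) = {$, t, v}; in <S>::=<L> <L> (occurrence 2), the suffix after <L> is empty, so FOLLOW(<L>) ⊇ FOLLOW(<S>) = {$, t, v}; in <L>::=t <S> <L> <G>, <L> is followed by <G> with FIRST {t}; in <N>::=<L> t, <L> is followed by t with FIRST {t}; in <G>::=t <L>, the suffix after <L> is empty, so FOLLOW(<L>) ⊇ FOLLOW(<G>) = {$, t, v}; in <F>::=t <L> <N> t, <L> is followed by <N> t with FIRST {t, v}. Thus FOLLOW(<L>) = {$, t, v}.
FOLLOW(<N>): in <L>::=<N>, the suffix after <N> is empty, so FOLLOW(<N>) ⊇ FOLLOW(<L>) = {$, t, v}; in <F>::=t <L> <N> t, <N> is followed by t with FIRST {t}. Thus FOLLOW(<N>) = {$, t, v}.
FOLLOW(<G>): in <L>::=t <S> <L> <G>, the suffix after <G> is empty, so FOLLOW(<G>) ⊇ FOLLOW(<L>) = {$, t, v}. Thus FOLLOW(<G>) = {$, t, v}.
FOLLOW(<F>): in <N>::=<F> v <F> (occurrence 1), <F> is followed by v <F> with FIRST {v}; in <N>::=<F> v <F> (occurrence 2), the suffix after <F> is empty, so FOLLOW(<F>) ⊇ FOLLOW(<N>) = {$, t, v}; in <G>::=t <F>, the suffix after <F> is empty, so FOLLOW(<F>) ⊇ FOLLOW(<G>) = {$, t, v}. Thus FOLLOW(<F>) = {$, t, v}.

{$, t, v}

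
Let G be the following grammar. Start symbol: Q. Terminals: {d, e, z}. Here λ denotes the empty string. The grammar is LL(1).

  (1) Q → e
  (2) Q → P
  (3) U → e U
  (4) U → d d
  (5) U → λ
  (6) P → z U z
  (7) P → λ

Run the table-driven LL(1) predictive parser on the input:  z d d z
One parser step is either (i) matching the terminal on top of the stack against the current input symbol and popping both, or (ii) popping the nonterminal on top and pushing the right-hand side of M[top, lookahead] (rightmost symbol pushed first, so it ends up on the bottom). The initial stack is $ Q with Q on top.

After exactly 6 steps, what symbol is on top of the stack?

z

step 1: stack=$ Q  input=z d d z $  — expand Q → P
step 2: stack=$ P  input=z d d z $  — expand P → z U z
step 3: stack=$ z U z  input=z d d z $  — match z
step 4: stack=$ z U  input=d d z $  — expand U → d d
step 5: stack=$ z d d  input=d d z $  — match d
step 6: stack=$ z d  input=d z $  — match d
Stack after step 6: $ z (top = z).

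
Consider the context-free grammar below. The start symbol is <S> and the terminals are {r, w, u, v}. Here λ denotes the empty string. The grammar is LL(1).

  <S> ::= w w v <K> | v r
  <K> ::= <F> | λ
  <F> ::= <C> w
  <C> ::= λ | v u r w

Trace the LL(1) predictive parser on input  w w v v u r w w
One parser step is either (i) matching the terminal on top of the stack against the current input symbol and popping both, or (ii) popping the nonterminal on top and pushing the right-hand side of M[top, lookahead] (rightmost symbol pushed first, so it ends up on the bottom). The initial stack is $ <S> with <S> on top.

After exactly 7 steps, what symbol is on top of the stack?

step 1: stack=$ <S>  input=w w v v u r w w $  — expand <S> ::= w w v <K>
step 2: stack=$ <K> v w w  input=w w v v u r w w $  — match w
step 3: stack=$ <K> v w  input=w v v u r w w $  — match w
step 4: stack=$ <K> v  input=v v u r w w $  — match v
step 5: stack=$ <K>  input=v u r w w $  — expand <K> ::= <F>
step 6: stack=$ <F>  input=v u r w w $  — expand <F> ::= <C> w
step 7: stack=$ w <C>  input=v u r w w $  — expand <C> ::= v u r w
Stack after step 7: $ w w r u v (top = v).

v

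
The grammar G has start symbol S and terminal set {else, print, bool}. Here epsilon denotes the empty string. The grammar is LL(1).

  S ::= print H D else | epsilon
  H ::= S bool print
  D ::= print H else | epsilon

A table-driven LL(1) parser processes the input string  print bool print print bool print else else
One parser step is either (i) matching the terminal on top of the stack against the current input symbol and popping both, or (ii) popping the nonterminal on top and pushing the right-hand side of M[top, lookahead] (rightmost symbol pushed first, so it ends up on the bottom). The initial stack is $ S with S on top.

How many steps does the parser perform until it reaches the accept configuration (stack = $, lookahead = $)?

      Stack                     Input                                          Action
   1  $ S                       print bool print print bool print else else $  expand S ::= print H D else
   2  $ else D H print          print bool print print bool print else else $  match print
   3  $ else D H                bool print print bool print else else $        expand H ::= S bool print
   4  $ else D print bool S     bool print print bool print else else $        expand S ::= epsilon
   5  $ else D print bool       bool print print bool print else else $        match bool
   6  $ else D print            print print bool print else else $             match print
   7  $ else D                  print bool print else else $                   expand D ::= print H else
   8  $ else else H print       print bool print else else $                   match print
   9  $ else else H             bool print else else $                         expand H ::= S bool print
  10  $ else else print bool S  bool print else else $                         expand S ::= epsilon
  11  $ else else print bool    bool print else else $                         match bool
  12  $ else else print         print else else $                              match print
  13  $ else else               else else $                                    match else
  14  $ else                    else $                                         match else
Accept reached after 14 steps.

14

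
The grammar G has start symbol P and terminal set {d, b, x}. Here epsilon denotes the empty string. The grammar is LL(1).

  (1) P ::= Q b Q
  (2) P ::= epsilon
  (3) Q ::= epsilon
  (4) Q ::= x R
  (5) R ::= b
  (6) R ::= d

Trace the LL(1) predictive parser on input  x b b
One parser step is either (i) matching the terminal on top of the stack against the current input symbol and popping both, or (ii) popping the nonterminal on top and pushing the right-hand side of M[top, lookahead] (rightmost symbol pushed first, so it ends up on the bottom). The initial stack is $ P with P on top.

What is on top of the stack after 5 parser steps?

     Stack      Input    Action
  1  $ P        x b b $  expand P ::= Q b Q
  2  $ Q b Q    x b b $  expand Q ::= x R
  3  $ Q b R x  x b b $  match x
  4  $ Q b R    b b $    expand R ::= b
  5  $ Q b b    b b $    match b
Stack after step 5: $ Q b (top = b).

b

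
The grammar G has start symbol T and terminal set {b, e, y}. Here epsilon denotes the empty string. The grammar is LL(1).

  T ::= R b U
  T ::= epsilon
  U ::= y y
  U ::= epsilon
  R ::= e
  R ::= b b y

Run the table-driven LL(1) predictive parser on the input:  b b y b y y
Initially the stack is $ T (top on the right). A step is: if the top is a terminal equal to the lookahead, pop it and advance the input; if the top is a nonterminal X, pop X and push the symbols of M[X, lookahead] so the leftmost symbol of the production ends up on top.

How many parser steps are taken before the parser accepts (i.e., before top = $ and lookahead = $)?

9

step 1: stack=$ T  input=b b y b y y $  — expand T ::= R b U
step 2: stack=$ U b R  input=b b y b y y $  — expand R ::= b b y
step 3: stack=$ U b y b b  input=b b y b y y $  — match b
step 4: stack=$ U b y b  input=b y b y y $  — match b
step 5: stack=$ U b y  input=y b y y $  — match y
step 6: stack=$ U b  input=b y y $  — match b
step 7: stack=$ U  input=y y $  — expand U ::= y y
step 8: stack=$ y y  input=y y $  — match y
step 9: stack=$ y  input=y $  — match y
Accept reached after 9 steps.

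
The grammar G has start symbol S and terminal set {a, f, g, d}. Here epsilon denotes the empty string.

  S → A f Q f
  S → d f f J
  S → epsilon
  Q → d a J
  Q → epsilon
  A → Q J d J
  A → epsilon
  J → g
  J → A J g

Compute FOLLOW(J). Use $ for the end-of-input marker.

{$, d, f, g}

FIRST(Q): from Q→d a J we get {d}; from Q→epsilon we get {epsilon}. So FIRST(Q) = {epsilon, d}.
FIRST(S): from S→A f Q f we get {d, f, g}; from S→d f f J we get {d}; from S→epsilon we get {epsilon}. So FIRST(S) = {epsilon, d, f, g}.
FIRST(A): from A→Q J d J we get {d, g}; from A→epsilon we get {epsilon}. So FIRST(A) = {epsilon, d, g}.
FIRST(J): from J→g we get {g}; from J→A J g we get {d, g}. So FIRST(J) = {d, g}.
FOLLOW(S) includes $ since S is the start symbol.
FOLLOW(S): S appears on no right-hand side. Thus FOLLOW(S) = {$}.
FOLLOW(Q): in S→A f Q f, Q is followed by f with FIRST {f}; in A→Q J d J, Q is followed by J d J with FIRST {d, g}. Thus FOLLOW(Q) = {d, f, g}.
FOLLOW(A): in S→A f Q f, A is followed by f Q f with FIRST {f}; in J→A J g, A is followed by J g with FIRST {d, g}. Thus FOLLOW(A) = {d, f, g}.
FOLLOW(J): in S→d f f J, the suffix after J is empty, so FOLLOW(J) ⊇ FOLLOW(S) = {$}; in Q→d a J, the suffix after J is empty, so FOLLOW(J) ⊇ FOLLOW(Q) = {d, f, g}; in A→Q J d J (occurrence 1), J is followed by d J with FIRST {d}; in A→Q J d J (occurrence 2), the suffix after J is empty, so FOLLOW(J) ⊇ FOLLOW(A) = {d, f, g}; in J→A J g, J is followed by g with FIRST {g}. Thus FOLLOW(J) = {$, d, f, g}.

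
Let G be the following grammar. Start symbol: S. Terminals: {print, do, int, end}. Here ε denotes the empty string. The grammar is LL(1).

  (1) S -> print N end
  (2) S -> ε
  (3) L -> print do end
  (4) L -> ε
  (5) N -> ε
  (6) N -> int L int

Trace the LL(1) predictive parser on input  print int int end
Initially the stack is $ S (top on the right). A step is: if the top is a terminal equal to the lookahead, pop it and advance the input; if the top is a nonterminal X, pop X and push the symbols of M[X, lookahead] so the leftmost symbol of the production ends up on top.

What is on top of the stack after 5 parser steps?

step 1: stack=$ S  input=print int int end $  — expand S -> print N end
step 2: stack=$ end N print  input=print int int end $  — match print
step 3: stack=$ end N  input=int int end $  — expand N -> int L int
step 4: stack=$ end int L int  input=int int end $  — match int
step 5: stack=$ end int L  input=int end $  — expand L -> ε
Stack after step 5: $ end int (top = int).

int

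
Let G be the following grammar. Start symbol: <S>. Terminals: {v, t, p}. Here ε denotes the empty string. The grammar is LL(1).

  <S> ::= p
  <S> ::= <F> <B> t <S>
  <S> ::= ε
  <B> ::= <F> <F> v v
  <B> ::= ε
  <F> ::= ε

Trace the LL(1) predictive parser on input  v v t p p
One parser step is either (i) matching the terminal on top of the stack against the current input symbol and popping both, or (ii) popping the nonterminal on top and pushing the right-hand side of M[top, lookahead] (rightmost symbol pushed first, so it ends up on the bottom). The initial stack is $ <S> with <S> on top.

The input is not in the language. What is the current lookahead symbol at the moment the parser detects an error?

      Stack                Input        Action
   1  $ <S>                v v t p p $  expand <S> ::= <F> <B> t <S>
   2  $ <S> t <B> <F>      v v t p p $  expand <F> ::= ε
   3  $ <S> t <B>          v v t p p $  expand <B> ::= <F> <F> v v
   4  $ <S> t v v <F> <F>  v v t p p $  expand <F> ::= ε
   5  $ <S> t v v <F>      v v t p p $  expand <F> ::= ε
   6  $ <S> t v v          v v t p p $  match v
   7  $ <S> t v            v t p p $    match v
   8  $ <S> t              t p p $      match t
   9  $ <S>                p p $        expand <S> ::= p
  10  $ p                  p p $        match p
  11  $                    p $          error: stack empty but input remains

p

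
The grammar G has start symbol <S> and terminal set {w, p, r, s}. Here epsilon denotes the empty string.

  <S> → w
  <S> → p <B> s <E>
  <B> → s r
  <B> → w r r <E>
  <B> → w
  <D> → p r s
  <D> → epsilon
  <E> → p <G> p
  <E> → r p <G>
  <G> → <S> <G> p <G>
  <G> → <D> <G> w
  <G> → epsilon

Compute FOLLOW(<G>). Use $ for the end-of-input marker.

{$, p, s, w}

FIRST(<S>) = {p, w}
FIRST(<B>) = {s, w}
FIRST(<D>) = {epsilon, p}
FIRST(<E>) = {p, r}
FIRST(<G>) = {epsilon, p, w}  (via <S> <G> p <G>, <D> <G> w)
FOLLOW(<S>) includes $ since <S> is the start symbol.
FOLLOW(<S>): in <G>→<S> <G> p <G>, <S> is followed by <G> p <G> with FIRST {p, w}. Thus FOLLOW(<S>) = {$, p, w}.
FOLLOW(<B>): in <S>→p <B> s <E>, <B> is followed by s <E> with FIRST {s}. Thus FOLLOW(<B>) = {s}.
FOLLOW(<D>): in <G>→<D> <G> w, <D> is followed by <G> w with FIRST {p, w}. Thus FOLLOW(<D>) = {p, w}.
FOLLOW(<E>): in <S>→p <B> s <E>, the suffix after <E> is empty, so FOLLOW(<E>) ⊇ FOLLOW(<S>) = {$, p, w}; in <B>→w r r <E>, the suffix after <E> is empty, so FOLLOW(<E>) ⊇ FOLLOW(<B>) = {s}. Thus FOLLOW(<E>) = {$, p, s, w}.
FOLLOW(<G>): in <E>→p <G> p, <G> is followed by p with FIRST {p}; in <E>→r p <G>, the suffix after <G> is empty, so FOLLOW(<G>) ⊇ FOLLOW(<E>) = {$, p, s, w}; in <G>→<S> <G> p <G> (occurrence 1), <G> is followed by p <G> with FIRST {p}; in <G>→<S> <G> p <G> (occurrence 2), the suffix after <G> is empty (adds nothing new); in <G>→<D> <G> w, <G> is followed by w with FIRST {w}. Thus FOLLOW(<G>) = {$, p, s, w}.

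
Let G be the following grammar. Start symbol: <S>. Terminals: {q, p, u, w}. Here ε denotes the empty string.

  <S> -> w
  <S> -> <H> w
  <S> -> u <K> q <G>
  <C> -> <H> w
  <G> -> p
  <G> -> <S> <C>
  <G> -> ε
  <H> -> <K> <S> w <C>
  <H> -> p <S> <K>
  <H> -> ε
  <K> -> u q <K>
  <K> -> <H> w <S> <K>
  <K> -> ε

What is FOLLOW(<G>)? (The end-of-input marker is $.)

FIRST(<S>) = {p, u, w}  (via <H> w)
FIRST(<G>) = {ε, p, u, w}  (via <S> <C>)
FIRST(<C>) = {p, u, w}  (via <H> w)
FIRST(<H>) = {ε, p, u, w}  (via <K> <S> w <C>)
FIRST(<K>) = {ε, p, u, w}  (via <H> w <S> <K>)
FOLLOW(<S>) includes $ since <S> is the start symbol.
FOLLOW(<H>): in <S>-><H> w, <H> is followed by w with FIRST {w}; in <C>-><H> w, <H> is followed by w with FIRST {w}; in <K>-><H> w <S> <K>, <H> is followed by w <S> <K> with FIRST {w}. Thus FOLLOW(<H>) = {w}.
FOLLOW(<K>): in <S>->u <K> q <G>, <K> is followed by q <G> with FIRST {q}; in <H>-><K> <S> w <C>, <K> is followed by <S> w <C> with FIRST {p, u, w}; in <H>->p <S> <K>, the suffix after <K> is empty, so FOLLOW(<K>) ⊇ FOLLOW(<H>) = {w}; in <K>->u q <K>, the suffix after <K> is empty (adds nothing new); in <K>-><H> w <S> <K>, the suffix after <K> is empty (adds nothing new). Thus FOLLOW(<K>) = {p, q, u, w}.
FOLLOW(<S>): in <G>-><S> <C>, <S> is followed by <C> with FIRST {p, u, w}; in <H>-><K> <S> w <C>, <S> is followed by w <C> with FIRST {w}; in <H>->p <S> <K>, <S> is followed by <K> with FIRST {ε, p, u, w}; in <H>->p <S> <K>, the suffix after <S> is nullable, so FOLLOW(<S>) ⊇ FOLLOW(<H>) = {w}; in <K>-><H> w <S> <K>, <S> is followed by <K> with FIRST {ε, p, u, w}; in <K>-><H> w <S> <K>, the suffix after <S> is nullable, so FOLLOW(<S>) ⊇ FOLLOW(<K>) = {p, q, u, w}. Thus FOLLOW(<S>) = {$, p, q, u, w}.
FOLLOW(<G>): in <S>->u <K> q <G>, the suffix after <G> is empty, so FOLLOW(<G>) ⊇ FOLLOW(<S>) = {$, p, q, u, w}. Thus FOLLOW(<G>) = {$, p, q, u, w}.
FOLLOW(<C>): in <G>-><S> <C>, the suffix after <C> is empty, so FOLLOW(<C>) ⊇ FOLLOW(<G>) = {$, p, q, u, w}; in <H>-><K> <S> w <C>, the suffix after <C> is empty, so FOLLOW(<C>) ⊇ FOLLOW(<H>) = {w}. Thus FOLLOW(<C>) = {$, p, q, u, w}.

{$, p, q, u, w}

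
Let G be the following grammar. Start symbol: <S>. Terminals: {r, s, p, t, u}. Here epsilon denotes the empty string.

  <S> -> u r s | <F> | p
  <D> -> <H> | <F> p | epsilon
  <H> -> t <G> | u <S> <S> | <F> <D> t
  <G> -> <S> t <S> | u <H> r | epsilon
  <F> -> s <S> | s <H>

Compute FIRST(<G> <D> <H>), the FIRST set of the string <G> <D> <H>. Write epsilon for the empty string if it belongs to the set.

FIRST(<F>) = {s}
FIRST(<S>) = {p, s, u}  (via <F>)
FIRST(<H>) = {s, t, u}  (via <F> <D> t)
FIRST(<D>) = {epsilon, s, t, u}  (via <H>, <F> p)
FIRST(<G>) = {epsilon, p, s, u}  (via <S> t <S>)
FIRST(<G> <D> <H>): take FIRST of each symbol in turn, carrying on past any symbol whose FIRST contains epsilon; result {p, s, t, u}.

{p, s, t, u}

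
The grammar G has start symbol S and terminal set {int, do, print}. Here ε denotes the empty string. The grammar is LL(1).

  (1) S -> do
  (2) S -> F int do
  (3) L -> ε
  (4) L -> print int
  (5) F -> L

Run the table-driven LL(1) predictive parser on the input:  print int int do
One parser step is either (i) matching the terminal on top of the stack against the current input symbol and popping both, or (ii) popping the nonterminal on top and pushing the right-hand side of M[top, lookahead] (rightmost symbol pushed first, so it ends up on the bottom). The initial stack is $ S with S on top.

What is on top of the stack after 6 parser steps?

do

step 1: stack=$ S  input=print int int do $  — expand S -> F int do
step 2: stack=$ do int F  input=print int int do $  — expand F -> L
step 3: stack=$ do int L  input=print int int do $  — expand L -> print int
step 4: stack=$ do int int print  input=print int int do $  — match print
step 5: stack=$ do int int  input=int int do $  — match int
step 6: stack=$ do int  input=int do $  — match int
Stack after step 6: $ do (top = do).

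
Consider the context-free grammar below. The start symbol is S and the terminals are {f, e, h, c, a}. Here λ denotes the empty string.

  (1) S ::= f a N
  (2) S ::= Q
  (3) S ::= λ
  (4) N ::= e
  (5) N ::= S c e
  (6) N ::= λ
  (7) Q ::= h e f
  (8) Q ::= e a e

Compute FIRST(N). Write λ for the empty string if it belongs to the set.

FIRST(Q): from Q::=h e f we get {h}; from Q::=e a e we get {e}. So FIRST(Q) = {e, h}.
FIRST(S): from S::=f a N we get {f}; from S::=Q we get {e, h}; from S::=λ we get {λ}. So FIRST(S) = {λ, e, f, h}.
FIRST(N): from N::=e we get {e}; from N::=S c e we get {c, e, f, h}; from N::=λ we get {λ}. So FIRST(N) = {λ, c, e, f, h}.

{λ, c, e, f, h}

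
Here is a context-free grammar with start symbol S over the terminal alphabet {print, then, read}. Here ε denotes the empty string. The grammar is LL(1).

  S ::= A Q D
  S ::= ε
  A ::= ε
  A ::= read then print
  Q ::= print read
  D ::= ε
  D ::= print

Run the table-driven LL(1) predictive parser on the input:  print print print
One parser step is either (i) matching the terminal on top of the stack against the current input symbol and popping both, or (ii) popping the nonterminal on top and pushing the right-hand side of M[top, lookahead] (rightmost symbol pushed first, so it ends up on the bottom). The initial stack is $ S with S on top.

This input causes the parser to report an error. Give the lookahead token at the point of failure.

     Stack           Input                Action
  1  $ S             print print print $  expand S ::= A Q D
  2  $ D Q A         print print print $  expand A ::= ε
  3  $ D Q           print print print $  expand Q ::= print read
  4  $ D read print  print print print $  match print
  5  $ D read        print print $        error: top is terminal read but lookahead is print

print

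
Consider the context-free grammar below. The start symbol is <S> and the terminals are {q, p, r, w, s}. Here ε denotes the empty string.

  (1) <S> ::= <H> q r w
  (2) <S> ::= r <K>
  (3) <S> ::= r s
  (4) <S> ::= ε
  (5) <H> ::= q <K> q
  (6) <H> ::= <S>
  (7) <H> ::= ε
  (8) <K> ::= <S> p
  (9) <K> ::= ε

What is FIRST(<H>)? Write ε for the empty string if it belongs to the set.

{ε, q, r}

FIRST(<S>) = {ε, q, r}  (via <H> q r w)
FIRST(<H>) = {ε, q, r}  (via <S>)
FIRST(<K>) = {ε, p, q, r}  (via <S> p)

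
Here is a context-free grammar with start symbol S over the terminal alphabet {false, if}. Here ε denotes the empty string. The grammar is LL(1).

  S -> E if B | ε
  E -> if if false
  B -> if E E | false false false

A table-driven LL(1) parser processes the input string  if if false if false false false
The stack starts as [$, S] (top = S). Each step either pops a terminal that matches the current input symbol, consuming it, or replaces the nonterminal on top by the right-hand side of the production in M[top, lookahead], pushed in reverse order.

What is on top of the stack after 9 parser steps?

false

     Stack                Input                               Action
  1  $ S                  if if false if false false false $  expand S -> E if B
  2  $ B if E             if if false if false false false $  expand E -> if if false
  3  $ B if false if if   if if false if false false false $  match if
  4  $ B if false if      if false if false false false $     match if
  5  $ B if false         false if false false false $        match false
  6  $ B if               if false false false $              match if
  7  $ B                  false false false $                 expand B -> false false false
  8  $ false false false  false false false $                 match false
  9  $ false false        false false $                       match false
Stack after step 9: $ false (top = false).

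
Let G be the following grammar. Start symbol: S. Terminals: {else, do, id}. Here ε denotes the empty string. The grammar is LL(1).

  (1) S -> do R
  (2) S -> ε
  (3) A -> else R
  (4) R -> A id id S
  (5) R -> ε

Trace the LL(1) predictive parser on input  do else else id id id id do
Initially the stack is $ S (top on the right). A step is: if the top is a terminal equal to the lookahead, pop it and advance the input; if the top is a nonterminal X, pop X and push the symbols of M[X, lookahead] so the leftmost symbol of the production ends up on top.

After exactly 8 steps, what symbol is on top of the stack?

R

     Stack                     Input                          Action
  1  $ S                       do else else id id id id do $  expand S -> do R
  2  $ R do                    do else else id id id id do $  match do
  3  $ R                       else else id id id id do $     expand R -> A id id S
  4  $ S id id A               else else id id id id do $     expand A -> else R
  5  $ S id id R else          else else id id id id do $     match else
  6  $ S id id R               else id id id id do $          expand R -> A id id S
  7  $ S id id S id id A       else id id id id do $          expand A -> else R
  8  $ S id id S id id R else  else id id id id do $          match else
Stack after step 8: $ S id id S id id R (top = R).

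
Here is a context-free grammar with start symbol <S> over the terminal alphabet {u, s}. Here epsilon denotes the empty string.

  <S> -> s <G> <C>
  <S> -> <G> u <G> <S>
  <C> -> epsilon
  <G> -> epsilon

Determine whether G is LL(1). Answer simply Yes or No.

Yes

FIRST(<S>) = {s, u}
FIRST(<C>) = {epsilon}
FIRST(<G>) = {epsilon}
FOLLOW(<S>) = {$}
FOLLOW(<C>) = {$}
FOLLOW(<G>) = {$, s, u}
Each cell of M receives at most one production.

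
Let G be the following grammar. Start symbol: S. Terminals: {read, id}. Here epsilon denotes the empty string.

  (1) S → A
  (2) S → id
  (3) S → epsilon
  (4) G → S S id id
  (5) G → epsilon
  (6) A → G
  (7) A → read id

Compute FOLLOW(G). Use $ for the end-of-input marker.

{$, id, read}

FIRST(S) = {epsilon, id, read}  (via A)
FIRST(G) = {epsilon, id, read}  (via S S id id)
FIRST(A) = {epsilon, id, read}  (via G)
FOLLOW(S) includes $ since S is the start symbol.
FOLLOW(S): in G→S S id id (occurrence 1), S is followed by S id id with FIRST {id, read}; in G→S S id id (occurrence 2), S is followed by id id with FIRST {id}. Thus FOLLOW(S) = {$, id, read}.
FOLLOW(A): in S→A, the suffix after A is empty, so FOLLOW(A) ⊇ FOLLOW(S) = {$, id, read}. Thus FOLLOW(A) = {$, id, read}.
FOLLOW(G): in A→G, the suffix after G is empty, so FOLLOW(G) ⊇ FOLLOW(A) = {$, id, read}. Thus FOLLOW(G) = {$, id, read}.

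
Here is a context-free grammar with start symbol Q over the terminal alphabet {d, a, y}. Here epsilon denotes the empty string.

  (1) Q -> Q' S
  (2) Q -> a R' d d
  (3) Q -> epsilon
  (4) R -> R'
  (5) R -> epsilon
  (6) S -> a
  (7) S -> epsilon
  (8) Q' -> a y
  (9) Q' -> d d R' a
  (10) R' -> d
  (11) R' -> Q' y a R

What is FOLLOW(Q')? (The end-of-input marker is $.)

FIRST(S): from S->a we get {a}; from S->epsilon we get {epsilon}. So FIRST(S) = {epsilon, a}.
FIRST(Q'): from Q'->a y we get {a}; from Q'->d d R' a we get {d}. So FIRST(Q') = {a, d}.
FIRST(Q): from Q->Q' S we get {a, d}; from Q->a R' d d we get {a}; from Q->epsilon we get {epsilon}. So FIRST(Q) = {epsilon, a, d}.
FIRST(R'): from R'->d we get {d}; from R'->Q' y a R we get {a, d}. So FIRST(R') = {a, d}.
FIRST(R): from R->R' we get {a, d}; from R->epsilon we get {epsilon}. So FIRST(R) = {epsilon, a, d}.
FOLLOW(Q) includes $ since Q is the start symbol.
FOLLOW(Q): Q appears on no right-hand side. Thus FOLLOW(Q) = {$}.
FOLLOW(S): in Q->Q' S, the suffix after S is empty, so FOLLOW(S) ⊇ FOLLOW(Q) = {$}. Thus FOLLOW(S) = {$}.
FOLLOW(Q'): in Q->Q' S, Q' is followed by S with FIRST {epsilon, a}; in Q->Q' S, the suffix after Q' is nullable, so FOLLOW(Q') ⊇ FOLLOW(Q) = {$}; in R'->Q' y a R, Q' is followed by y a R with FIRST {y}. Thus FOLLOW(Q') = {$, a, y}.
FOLLOW(R): in R'->Q' y a R, the suffix after R is empty, so FOLLOW(R) ⊇ FOLLOW(R') = {a, d}. Thus FOLLOW(R) = {a, d}.
FOLLOW(R'): in Q->a R' d d, R' is followed by d d with FIRST {d}; in R->R', the suffix after R' is empty, so FOLLOW(R') ⊇ FOLLOW(R) = {a, d}; in Q'->d d R' a, R' is followed by a with FIRST {a}. Thus FOLLOW(R') = {a, d}.

{$, a, y}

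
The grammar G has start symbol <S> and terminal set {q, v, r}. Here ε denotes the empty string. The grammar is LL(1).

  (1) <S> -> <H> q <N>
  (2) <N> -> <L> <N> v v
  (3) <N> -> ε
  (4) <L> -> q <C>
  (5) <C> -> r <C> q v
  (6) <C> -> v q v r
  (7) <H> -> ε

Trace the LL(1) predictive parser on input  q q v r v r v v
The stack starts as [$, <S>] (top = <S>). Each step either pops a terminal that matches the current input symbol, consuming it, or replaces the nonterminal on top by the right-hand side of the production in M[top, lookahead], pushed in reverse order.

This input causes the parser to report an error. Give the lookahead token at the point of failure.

r

     Stack              Input              Action
  1  $ <S>              q q v r v r v v $  expand <S> -> <H> q <N>
  2  $ <N> q <H>        q q v r v r v v $  expand <H> -> ε
  3  $ <N> q            q q v r v r v v $  match q
  4  $ <N>              q v r v r v v $    expand <N> -> <L> <N> v v
  5  $ v v <N> <L>      q v r v r v v $    expand <L> -> q <C>
  6  $ v v <N> <C> q    q v r v r v v $    match q
  7  $ v v <N> <C>      v r v r v v $      expand <C> -> v q v r
  8  $ v v <N> r v q v  v r v r v v $      match v
  9  $ v v <N> r v q    r v r v v $        error: top is terminal q but lookahead is r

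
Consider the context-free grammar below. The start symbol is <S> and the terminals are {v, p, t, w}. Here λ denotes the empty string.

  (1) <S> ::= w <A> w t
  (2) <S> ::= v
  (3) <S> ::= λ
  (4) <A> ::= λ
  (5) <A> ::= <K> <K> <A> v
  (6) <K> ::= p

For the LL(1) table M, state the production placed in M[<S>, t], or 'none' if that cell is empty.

FIRST(<S>): from <S>::=w <A> w t we get {w}; from <S>::=v we get {v}; from <S>::=λ we get {λ}. So FIRST(<S>) = {λ, v, w}.
FIRST(<K>): from <K>::=p we get {p}. So FIRST(<K>) = {p}.
FIRST(<A>): from <A>::=λ we get {λ}; from <A>::=<K> <K> <A> v we get {p}. So FIRST(<A>) = {λ, p}.
FOLLOW(<S>) includes $ since <S> is the start symbol.
FOLLOW(<S>): <S> appears on no right-hand side. Thus FOLLOW(<S>) = {$}.
For <S> ::= w <A> w t: FIRST(w <A> w t) = {w}, so it goes in M[<S>, t] for t ∈ {w}.
For <S> ::= v: FIRST(v) = {v}, so it goes in M[<S>, t] for t ∈ {v}.
For <S> ::= λ: FIRST(λ) = {λ}, so it goes in M[<S>, t] for t ∈ {}; since λ ∈ FIRST, also for every t ∈ FOLLOW(<S>) = {$}.
None of these place a production in M[<S>, t].

none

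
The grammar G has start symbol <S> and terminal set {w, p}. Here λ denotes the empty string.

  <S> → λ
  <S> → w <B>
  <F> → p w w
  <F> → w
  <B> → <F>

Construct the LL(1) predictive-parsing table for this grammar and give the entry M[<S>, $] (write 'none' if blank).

FIRST(<S>): from <S>→λ we get {λ}; from <S>→w <B> we get {w}. So FIRST(<S>) = {λ, w}.
FIRST(<F>): from <F>→p w w we get {p}; from <F>→w we get {w}. So FIRST(<F>) = {p, w}.
FIRST(<B>): from <B>→<F> we get {p, w}. So FIRST(<B>) = {p, w}.
FOLLOW(<S>) includes $ since <S> is the start symbol.
FOLLOW(<S>): <S> appears on no right-hand side. Thus FOLLOW(<S>) = {$}.
For <S> → λ: FIRST(λ) = {λ}, so it goes in M[<S>, t] for t ∈ {}; since λ ∈ FIRST, also for every t ∈ FOLLOW(<S>) = {$}.
For <S> → w <B>: FIRST(w <B>) = {w}, so it goes in M[<S>, t] for t ∈ {w}.

<S> → λ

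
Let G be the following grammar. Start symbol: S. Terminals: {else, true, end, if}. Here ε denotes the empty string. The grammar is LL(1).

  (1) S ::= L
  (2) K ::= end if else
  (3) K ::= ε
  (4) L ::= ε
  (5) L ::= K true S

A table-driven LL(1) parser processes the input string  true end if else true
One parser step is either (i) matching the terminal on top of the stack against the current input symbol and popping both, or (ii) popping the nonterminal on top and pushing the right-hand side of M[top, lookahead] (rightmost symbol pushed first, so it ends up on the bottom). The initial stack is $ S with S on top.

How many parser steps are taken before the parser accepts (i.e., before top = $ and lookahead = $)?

13

      Stack                 Input                    Action
   1  $ S                   true end if else true $  expand S ::= L
   2  $ L                   true end if else true $  expand L ::= K true S
   3  $ S true K            true end if else true $  expand K ::= ε
   4  $ S true              true end if else true $  match true
   5  $ S                   end if else true $       expand S ::= L
   6  $ L                   end if else true $       expand L ::= K true S
   7  $ S true K            end if else true $       expand K ::= end if else
   8  $ S true else if end  end if else true $       match end
   9  $ S true else if      if else true $           match if
  10  $ S true else         else true $              match else
  11  $ S true              true $                   match true
  12  $ S                   $                        expand S ::= L
  13  $ L                   $                        expand L ::= ε
Accept reached after 13 steps.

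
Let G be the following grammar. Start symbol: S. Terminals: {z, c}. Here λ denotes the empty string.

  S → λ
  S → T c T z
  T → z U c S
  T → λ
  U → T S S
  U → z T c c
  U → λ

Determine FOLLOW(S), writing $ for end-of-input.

FIRST(T) = {λ, z}
FIRST(S) = {λ, c, z}  (via T c T z)
FIRST(U) = {λ, c, z}  (via T S S)
FOLLOW(S) includes $ since S is the start symbol.
FOLLOW(U): in T→z U c S, U is followed by c S with FIRST {c}. Thus FOLLOW(U) = {c}.
FOLLOW(T): in S→T c T z (occurrence 1), T is followed by c T z with FIRST {c}; in S→T c T z (occurrence 2), T is followed by z with FIRST {z}; in U→T S S, T is followed by S S with FIRST {λ, c, z}; in U→T S S, the suffix after T is nullable, so FOLLOW(T) ⊇ FOLLOW(U) = {c}; in U→z T c c, T is followed by c c with FIRST {c}. Thus FOLLOW(T) = {c, z}.
FOLLOW(S): in T→z U c S, the suffix after S is empty, so FOLLOW(S) ⊇ FOLLOW(T) = {c, z}; in U→T S S (occurrence 1), S is followed by S with FIRST {λ, c, z}; in U→T S S (occurrence 1), the suffix after S is nullable, so FOLLOW(S) ⊇ FOLLOW(U) = {c}; in U→T S S (occurrence 2), the suffix after S is empty, so FOLLOW(S) ⊇ FOLLOW(U) = {c}. Thus FOLLOW(S) = {$, c, z}.

{$, c, z}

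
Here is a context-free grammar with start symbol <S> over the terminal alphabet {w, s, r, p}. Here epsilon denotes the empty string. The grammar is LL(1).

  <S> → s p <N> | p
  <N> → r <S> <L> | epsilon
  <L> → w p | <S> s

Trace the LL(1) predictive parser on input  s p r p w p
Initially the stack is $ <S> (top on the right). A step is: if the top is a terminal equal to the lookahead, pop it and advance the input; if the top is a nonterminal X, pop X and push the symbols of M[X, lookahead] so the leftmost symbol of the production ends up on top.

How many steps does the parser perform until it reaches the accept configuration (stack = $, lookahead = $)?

10

      Stack        Input          Action
   1  $ <S>        s p r p w p $  expand <S> → s p <N>
   2  $ <N> p s    s p r p w p $  match s
   3  $ <N> p      p r p w p $    match p
   4  $ <N>        r p w p $      expand <N> → r <S> <L>
   5  $ <L> <S> r  r p w p $      match r
   6  $ <L> <S>    p w p $        expand <S> → p
   7  $ <L> p      p w p $        match p
   8  $ <L>        w p $          expand <L> → w p
   9  $ p w        w p $          match w
  10  $ p          p $            match p
Accept reached after 10 steps.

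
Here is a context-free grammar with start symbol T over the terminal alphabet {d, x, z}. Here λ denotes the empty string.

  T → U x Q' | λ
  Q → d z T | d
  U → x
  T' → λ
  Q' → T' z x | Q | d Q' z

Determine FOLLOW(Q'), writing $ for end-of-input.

FIRST(Q) = {d}
FIRST(U) = {x}
FIRST(T') = {λ}
FIRST(T) = {λ, x}  (via U x Q')
FIRST(Q') = {d, z}  (via T' z x, Q)
FOLLOW(T) includes $ since T is the start symbol.
FOLLOW(U): in T→U x Q', U is followed by x Q' with FIRST {x}. Thus FOLLOW(U) = {x}.
FOLLOW(T'): in Q'→T' z x, T' is followed by z x with FIRST {z}. Thus FOLLOW(T') = {z}.
FOLLOW(T): in Q→d z T, the suffix after T is empty, so FOLLOW(T) ⊇ FOLLOW(Q) = {$, z}. Thus FOLLOW(T) = {$, z}.
FOLLOW(Q'): in T→U x Q', the suffix after Q' is empty, so FOLLOW(Q') ⊇ FOLLOW(T) = {$, z}; in Q'→d Q' z, Q' is followed by z with FIRST {z}. Thus FOLLOW(Q') = {$, z}.
FOLLOW(Q): in Q'→Q, the suffix after Q is empty, so FOLLOW(Q) ⊇ FOLLOW(Q') = {$, z}. Thus FOLLOW(Q) = {$, z}.

{$, z}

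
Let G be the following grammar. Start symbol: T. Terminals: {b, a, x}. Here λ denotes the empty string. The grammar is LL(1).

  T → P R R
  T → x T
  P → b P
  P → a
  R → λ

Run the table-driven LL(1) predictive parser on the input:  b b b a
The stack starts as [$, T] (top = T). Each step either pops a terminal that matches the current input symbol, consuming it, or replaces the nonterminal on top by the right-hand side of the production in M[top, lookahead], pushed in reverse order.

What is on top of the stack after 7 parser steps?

P

     Stack      Input      Action
  1  $ T        b b b a $  expand T → P R R
  2  $ R R P    b b b a $  expand P → b P
  3  $ R R P b  b b b a $  match b
  4  $ R R P    b b a $    expand P → b P
  5  $ R R P b  b b a $    match b
  6  $ R R P    b a $      expand P → b P
  7  $ R R P b  b a $      match b
Stack after step 7: $ R R P (top = P).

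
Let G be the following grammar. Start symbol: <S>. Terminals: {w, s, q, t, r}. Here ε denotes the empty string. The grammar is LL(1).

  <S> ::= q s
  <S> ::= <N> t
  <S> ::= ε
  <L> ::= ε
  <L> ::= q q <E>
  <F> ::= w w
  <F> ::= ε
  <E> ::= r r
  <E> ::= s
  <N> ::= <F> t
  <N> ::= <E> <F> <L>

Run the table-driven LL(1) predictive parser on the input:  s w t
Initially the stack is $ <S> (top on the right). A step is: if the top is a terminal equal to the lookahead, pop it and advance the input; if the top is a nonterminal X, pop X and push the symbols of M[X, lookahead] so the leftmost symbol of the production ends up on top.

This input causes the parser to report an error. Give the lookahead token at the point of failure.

t

     Stack            Input    Action
  1  $ <S>            s w t $  expand <S> ::= <N> t
  2  $ t <N>          s w t $  expand <N> ::= <E> <F> <L>
  3  $ t <L> <F> <E>  s w t $  expand <E> ::= s
  4  $ t <L> <F> s    s w t $  match s
  5  $ t <L> <F>      w t $    expand <F> ::= w w
  6  $ t <L> w w      w t $    match w
  7  $ t <L> w        t $      error: top is terminal w but lookahead is t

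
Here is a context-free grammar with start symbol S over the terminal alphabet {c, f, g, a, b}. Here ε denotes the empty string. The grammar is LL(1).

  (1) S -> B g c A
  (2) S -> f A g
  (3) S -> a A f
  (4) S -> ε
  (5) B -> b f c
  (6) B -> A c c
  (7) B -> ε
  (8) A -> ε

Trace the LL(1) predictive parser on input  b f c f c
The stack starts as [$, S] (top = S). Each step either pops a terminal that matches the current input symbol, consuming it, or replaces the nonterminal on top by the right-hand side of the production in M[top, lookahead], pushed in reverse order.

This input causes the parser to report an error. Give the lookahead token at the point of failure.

f

step 1: stack=$ S  input=b f c f c $  — expand S -> B g c A
step 2: stack=$ A c g B  input=b f c f c $  — expand B -> b f c
step 3: stack=$ A c g c f b  input=b f c f c $  — match b
step 4: stack=$ A c g c f  input=f c f c $  — match f
step 5: stack=$ A c g c  input=c f c $  — match c
step 6: stack=$ A c g  input=f c $  — error: top is terminal g but lookahead is f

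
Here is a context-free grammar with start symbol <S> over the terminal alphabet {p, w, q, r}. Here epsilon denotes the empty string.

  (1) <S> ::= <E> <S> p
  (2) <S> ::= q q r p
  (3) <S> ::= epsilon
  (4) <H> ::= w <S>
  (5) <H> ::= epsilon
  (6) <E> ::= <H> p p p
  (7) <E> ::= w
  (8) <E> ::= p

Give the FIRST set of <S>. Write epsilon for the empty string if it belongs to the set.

{epsilon, p, q, w}

FIRST(<H>): from <H>::=w <S> we get {w}; from <H>::=epsilon we get {epsilon}. So FIRST(<H>) = {epsilon, w}.
FIRST(<E>): from <E>::=<H> p p p we get {p, w}; from <E>::=w we get {w}; from <E>::=p we get {p}. So FIRST(<E>) = {p, w}.
FIRST(<S>): from <S>::=<E> <S> p we get {p, w}; from <S>::=q q r p we get {q}; from <S>::=epsilon we get {epsilon}. So FIRST(<S>) = {epsilon, p, q, w}.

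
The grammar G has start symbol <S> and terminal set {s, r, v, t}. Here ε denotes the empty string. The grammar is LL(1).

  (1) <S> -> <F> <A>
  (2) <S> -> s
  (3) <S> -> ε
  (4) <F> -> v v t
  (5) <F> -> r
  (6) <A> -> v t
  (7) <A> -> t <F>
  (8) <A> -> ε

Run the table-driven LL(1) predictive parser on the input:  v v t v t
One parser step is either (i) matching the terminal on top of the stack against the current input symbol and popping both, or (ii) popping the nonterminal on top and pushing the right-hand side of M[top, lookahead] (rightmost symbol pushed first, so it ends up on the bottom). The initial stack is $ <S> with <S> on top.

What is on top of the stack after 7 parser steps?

t

     Stack        Input        Action
  1  $ <S>        v v t v t $  expand <S> -> <F> <A>
  2  $ <A> <F>    v v t v t $  expand <F> -> v v t
  3  $ <A> t v v  v v t v t $  match v
  4  $ <A> t v    v t v t $    match v
  5  $ <A> t      t v t $      match t
  6  $ <A>        v t $        expand <A> -> v t
  7  $ t v        v t $        match v
Stack after step 7: $ t (top = t).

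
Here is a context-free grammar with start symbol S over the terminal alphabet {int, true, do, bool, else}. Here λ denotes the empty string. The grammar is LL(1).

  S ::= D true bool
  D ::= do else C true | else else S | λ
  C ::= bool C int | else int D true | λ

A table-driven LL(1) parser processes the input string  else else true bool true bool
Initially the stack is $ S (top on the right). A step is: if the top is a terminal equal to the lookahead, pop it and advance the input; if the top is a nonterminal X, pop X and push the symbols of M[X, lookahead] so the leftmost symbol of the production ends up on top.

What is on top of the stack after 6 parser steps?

step 1: stack=$ S  input=else else true bool true bool $  — expand S ::= D true bool
step 2: stack=$ bool true D  input=else else true bool true bool $  — expand D ::= else else S
step 3: stack=$ bool true S else else  input=else else true bool true bool $  — match else
step 4: stack=$ bool true S else  input=else true bool true bool $  — match else
step 5: stack=$ bool true S  input=true bool true bool $  — expand S ::= D true bool
step 6: stack=$ bool true bool true D  input=true bool true bool $  — expand D ::= λ
Stack after step 6: $ bool true bool true (top = true).

true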